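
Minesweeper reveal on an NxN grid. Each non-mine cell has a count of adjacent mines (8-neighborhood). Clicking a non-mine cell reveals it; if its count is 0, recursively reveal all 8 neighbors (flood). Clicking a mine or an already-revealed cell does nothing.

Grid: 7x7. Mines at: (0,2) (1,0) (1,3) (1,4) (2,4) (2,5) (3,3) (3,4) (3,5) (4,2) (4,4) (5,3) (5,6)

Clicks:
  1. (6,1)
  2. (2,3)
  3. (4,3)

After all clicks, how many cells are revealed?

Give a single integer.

Answer: 14

Derivation:
Click 1 (6,1) count=0: revealed 12 new [(2,0) (2,1) (3,0) (3,1) (4,0) (4,1) (5,0) (5,1) (5,2) (6,0) (6,1) (6,2)] -> total=12
Click 2 (2,3) count=5: revealed 1 new [(2,3)] -> total=13
Click 3 (4,3) count=5: revealed 1 new [(4,3)] -> total=14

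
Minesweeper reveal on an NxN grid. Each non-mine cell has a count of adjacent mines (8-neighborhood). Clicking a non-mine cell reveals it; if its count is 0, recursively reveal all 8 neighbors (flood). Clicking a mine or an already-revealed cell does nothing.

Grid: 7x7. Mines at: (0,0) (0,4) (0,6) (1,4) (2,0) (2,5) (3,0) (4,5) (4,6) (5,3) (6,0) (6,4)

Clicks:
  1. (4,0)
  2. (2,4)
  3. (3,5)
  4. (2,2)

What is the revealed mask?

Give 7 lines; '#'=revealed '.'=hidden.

Click 1 (4,0) count=1: revealed 1 new [(4,0)] -> total=1
Click 2 (2,4) count=2: revealed 1 new [(2,4)] -> total=2
Click 3 (3,5) count=3: revealed 1 new [(3,5)] -> total=3
Click 4 (2,2) count=0: revealed 17 new [(0,1) (0,2) (0,3) (1,1) (1,2) (1,3) (2,1) (2,2) (2,3) (3,1) (3,2) (3,3) (3,4) (4,1) (4,2) (4,3) (4,4)] -> total=20

Answer: .###...
.###...
.####..
.#####.
#####..
.......
.......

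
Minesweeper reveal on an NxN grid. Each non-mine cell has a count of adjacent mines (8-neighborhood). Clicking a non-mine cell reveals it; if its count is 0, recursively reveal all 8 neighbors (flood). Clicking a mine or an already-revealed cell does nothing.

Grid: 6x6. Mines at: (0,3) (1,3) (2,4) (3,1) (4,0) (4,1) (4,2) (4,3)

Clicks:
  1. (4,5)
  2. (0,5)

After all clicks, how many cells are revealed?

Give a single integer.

Click 1 (4,5) count=0: revealed 6 new [(3,4) (3,5) (4,4) (4,5) (5,4) (5,5)] -> total=6
Click 2 (0,5) count=0: revealed 4 new [(0,4) (0,5) (1,4) (1,5)] -> total=10

Answer: 10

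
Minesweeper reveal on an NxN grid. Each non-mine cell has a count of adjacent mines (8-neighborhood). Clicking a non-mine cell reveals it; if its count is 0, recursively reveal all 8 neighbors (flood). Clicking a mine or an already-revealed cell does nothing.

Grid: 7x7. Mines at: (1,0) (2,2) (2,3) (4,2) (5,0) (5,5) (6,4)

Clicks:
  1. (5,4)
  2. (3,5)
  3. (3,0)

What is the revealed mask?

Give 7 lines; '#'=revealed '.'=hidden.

Click 1 (5,4) count=2: revealed 1 new [(5,4)] -> total=1
Click 2 (3,5) count=0: revealed 21 new [(0,1) (0,2) (0,3) (0,4) (0,5) (0,6) (1,1) (1,2) (1,3) (1,4) (1,5) (1,6) (2,4) (2,5) (2,6) (3,4) (3,5) (3,6) (4,4) (4,5) (4,6)] -> total=22
Click 3 (3,0) count=0: revealed 6 new [(2,0) (2,1) (3,0) (3,1) (4,0) (4,1)] -> total=28

Answer: .######
.######
##..###
##..###
##..###
....#..
.......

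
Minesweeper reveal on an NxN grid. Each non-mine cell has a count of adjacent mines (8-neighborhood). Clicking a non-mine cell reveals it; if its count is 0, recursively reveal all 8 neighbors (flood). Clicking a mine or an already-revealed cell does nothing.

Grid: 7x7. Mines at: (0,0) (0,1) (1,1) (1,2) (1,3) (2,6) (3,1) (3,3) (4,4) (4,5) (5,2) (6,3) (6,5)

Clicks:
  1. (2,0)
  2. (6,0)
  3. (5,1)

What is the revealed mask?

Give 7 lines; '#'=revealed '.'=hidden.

Click 1 (2,0) count=2: revealed 1 new [(2,0)] -> total=1
Click 2 (6,0) count=0: revealed 6 new [(4,0) (4,1) (5,0) (5,1) (6,0) (6,1)] -> total=7
Click 3 (5,1) count=1: revealed 0 new [(none)] -> total=7

Answer: .......
.......
#......
.......
##.....
##.....
##.....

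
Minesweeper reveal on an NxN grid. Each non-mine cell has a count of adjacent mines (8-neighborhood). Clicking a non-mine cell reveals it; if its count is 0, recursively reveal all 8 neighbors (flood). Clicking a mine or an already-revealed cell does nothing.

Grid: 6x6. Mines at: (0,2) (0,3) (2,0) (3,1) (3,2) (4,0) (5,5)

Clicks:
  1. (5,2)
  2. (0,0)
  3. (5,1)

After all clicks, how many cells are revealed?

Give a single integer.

Click 1 (5,2) count=0: revealed 8 new [(4,1) (4,2) (4,3) (4,4) (5,1) (5,2) (5,3) (5,4)] -> total=8
Click 2 (0,0) count=0: revealed 4 new [(0,0) (0,1) (1,0) (1,1)] -> total=12
Click 3 (5,1) count=1: revealed 0 new [(none)] -> total=12

Answer: 12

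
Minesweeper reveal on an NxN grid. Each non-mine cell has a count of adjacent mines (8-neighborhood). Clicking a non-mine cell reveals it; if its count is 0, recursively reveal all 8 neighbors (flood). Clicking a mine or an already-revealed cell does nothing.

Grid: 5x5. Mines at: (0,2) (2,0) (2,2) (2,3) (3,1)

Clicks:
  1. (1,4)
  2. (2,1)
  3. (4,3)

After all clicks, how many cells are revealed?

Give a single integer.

Click 1 (1,4) count=1: revealed 1 new [(1,4)] -> total=1
Click 2 (2,1) count=3: revealed 1 new [(2,1)] -> total=2
Click 3 (4,3) count=0: revealed 6 new [(3,2) (3,3) (3,4) (4,2) (4,3) (4,4)] -> total=8

Answer: 8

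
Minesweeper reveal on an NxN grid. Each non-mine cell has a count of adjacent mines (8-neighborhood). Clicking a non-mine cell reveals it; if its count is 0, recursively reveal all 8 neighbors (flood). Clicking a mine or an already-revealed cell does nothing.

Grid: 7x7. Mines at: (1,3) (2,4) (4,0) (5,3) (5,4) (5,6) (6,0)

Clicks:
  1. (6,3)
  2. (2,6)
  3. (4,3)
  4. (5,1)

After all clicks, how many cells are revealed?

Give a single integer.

Answer: 15

Derivation:
Click 1 (6,3) count=2: revealed 1 new [(6,3)] -> total=1
Click 2 (2,6) count=0: revealed 12 new [(0,4) (0,5) (0,6) (1,4) (1,5) (1,6) (2,5) (2,6) (3,5) (3,6) (4,5) (4,6)] -> total=13
Click 3 (4,3) count=2: revealed 1 new [(4,3)] -> total=14
Click 4 (5,1) count=2: revealed 1 new [(5,1)] -> total=15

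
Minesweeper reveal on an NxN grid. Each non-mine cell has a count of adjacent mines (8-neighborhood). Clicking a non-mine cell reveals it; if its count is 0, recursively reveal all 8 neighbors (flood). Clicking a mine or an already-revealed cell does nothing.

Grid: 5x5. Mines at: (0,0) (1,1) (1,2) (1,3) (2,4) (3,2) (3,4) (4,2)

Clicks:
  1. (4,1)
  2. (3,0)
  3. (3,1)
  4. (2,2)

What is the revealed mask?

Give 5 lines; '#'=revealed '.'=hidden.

Click 1 (4,1) count=2: revealed 1 new [(4,1)] -> total=1
Click 2 (3,0) count=0: revealed 5 new [(2,0) (2,1) (3,0) (3,1) (4,0)] -> total=6
Click 3 (3,1) count=2: revealed 0 new [(none)] -> total=6
Click 4 (2,2) count=4: revealed 1 new [(2,2)] -> total=7

Answer: .....
.....
###..
##...
##...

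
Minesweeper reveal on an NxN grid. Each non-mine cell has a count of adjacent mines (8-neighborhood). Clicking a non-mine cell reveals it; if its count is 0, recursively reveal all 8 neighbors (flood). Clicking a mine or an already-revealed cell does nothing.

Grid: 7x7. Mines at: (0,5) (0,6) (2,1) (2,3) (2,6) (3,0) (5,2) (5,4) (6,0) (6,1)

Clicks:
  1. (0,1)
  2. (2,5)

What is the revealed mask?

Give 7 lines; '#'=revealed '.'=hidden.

Click 1 (0,1) count=0: revealed 10 new [(0,0) (0,1) (0,2) (0,3) (0,4) (1,0) (1,1) (1,2) (1,3) (1,4)] -> total=10
Click 2 (2,5) count=1: revealed 1 new [(2,5)] -> total=11

Answer: #####..
#####..
.....#.
.......
.......
.......
.......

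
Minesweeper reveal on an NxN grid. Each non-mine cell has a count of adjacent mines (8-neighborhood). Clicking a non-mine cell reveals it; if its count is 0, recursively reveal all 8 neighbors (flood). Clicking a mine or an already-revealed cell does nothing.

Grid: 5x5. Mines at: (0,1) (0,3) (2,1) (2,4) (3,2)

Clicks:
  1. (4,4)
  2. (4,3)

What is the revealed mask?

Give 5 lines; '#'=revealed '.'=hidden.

Click 1 (4,4) count=0: revealed 4 new [(3,3) (3,4) (4,3) (4,4)] -> total=4
Click 2 (4,3) count=1: revealed 0 new [(none)] -> total=4

Answer: .....
.....
.....
...##
...##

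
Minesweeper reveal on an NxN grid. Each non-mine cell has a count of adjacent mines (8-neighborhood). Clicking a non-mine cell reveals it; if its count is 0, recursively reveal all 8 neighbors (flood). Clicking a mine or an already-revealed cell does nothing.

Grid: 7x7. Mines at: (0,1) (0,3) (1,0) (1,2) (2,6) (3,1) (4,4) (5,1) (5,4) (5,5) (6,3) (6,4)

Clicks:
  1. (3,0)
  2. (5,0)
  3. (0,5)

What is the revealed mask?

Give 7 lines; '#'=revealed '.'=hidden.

Answer: ....###
....###
.......
#......
.......
#......
.......

Derivation:
Click 1 (3,0) count=1: revealed 1 new [(3,0)] -> total=1
Click 2 (5,0) count=1: revealed 1 new [(5,0)] -> total=2
Click 3 (0,5) count=0: revealed 6 new [(0,4) (0,5) (0,6) (1,4) (1,5) (1,6)] -> total=8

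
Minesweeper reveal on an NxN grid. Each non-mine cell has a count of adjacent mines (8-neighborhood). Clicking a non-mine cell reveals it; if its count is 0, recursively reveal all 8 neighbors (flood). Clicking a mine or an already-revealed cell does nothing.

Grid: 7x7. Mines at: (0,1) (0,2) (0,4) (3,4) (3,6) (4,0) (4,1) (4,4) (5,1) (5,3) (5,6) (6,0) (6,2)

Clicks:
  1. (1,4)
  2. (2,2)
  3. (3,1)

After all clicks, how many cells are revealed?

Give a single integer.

Click 1 (1,4) count=1: revealed 1 new [(1,4)] -> total=1
Click 2 (2,2) count=0: revealed 12 new [(1,0) (1,1) (1,2) (1,3) (2,0) (2,1) (2,2) (2,3) (3,0) (3,1) (3,2) (3,3)] -> total=13
Click 3 (3,1) count=2: revealed 0 new [(none)] -> total=13

Answer: 13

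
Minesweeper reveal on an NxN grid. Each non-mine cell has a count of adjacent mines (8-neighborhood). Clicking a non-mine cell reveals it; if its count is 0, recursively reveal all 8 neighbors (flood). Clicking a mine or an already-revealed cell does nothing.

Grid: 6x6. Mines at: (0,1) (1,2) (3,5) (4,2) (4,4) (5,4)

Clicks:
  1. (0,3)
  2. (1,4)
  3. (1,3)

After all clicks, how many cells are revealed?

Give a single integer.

Click 1 (0,3) count=1: revealed 1 new [(0,3)] -> total=1
Click 2 (1,4) count=0: revealed 8 new [(0,4) (0,5) (1,3) (1,4) (1,5) (2,3) (2,4) (2,5)] -> total=9
Click 3 (1,3) count=1: revealed 0 new [(none)] -> total=9

Answer: 9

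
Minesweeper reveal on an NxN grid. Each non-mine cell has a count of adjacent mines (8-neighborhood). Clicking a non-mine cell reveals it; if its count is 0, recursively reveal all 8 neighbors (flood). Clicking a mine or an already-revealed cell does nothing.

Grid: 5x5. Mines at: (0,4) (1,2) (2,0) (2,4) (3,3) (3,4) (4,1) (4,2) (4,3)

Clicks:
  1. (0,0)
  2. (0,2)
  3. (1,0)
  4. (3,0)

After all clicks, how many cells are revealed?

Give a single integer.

Click 1 (0,0) count=0: revealed 4 new [(0,0) (0,1) (1,0) (1,1)] -> total=4
Click 2 (0,2) count=1: revealed 1 new [(0,2)] -> total=5
Click 3 (1,0) count=1: revealed 0 new [(none)] -> total=5
Click 4 (3,0) count=2: revealed 1 new [(3,0)] -> total=6

Answer: 6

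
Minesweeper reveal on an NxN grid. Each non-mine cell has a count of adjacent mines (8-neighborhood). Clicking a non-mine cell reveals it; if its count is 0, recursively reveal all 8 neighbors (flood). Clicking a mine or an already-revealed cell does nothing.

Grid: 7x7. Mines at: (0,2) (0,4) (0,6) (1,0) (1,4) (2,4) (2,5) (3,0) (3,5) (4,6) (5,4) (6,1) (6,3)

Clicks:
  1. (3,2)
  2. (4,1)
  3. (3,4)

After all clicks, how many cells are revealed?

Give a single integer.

Click 1 (3,2) count=0: revealed 15 new [(1,1) (1,2) (1,3) (2,1) (2,2) (2,3) (3,1) (3,2) (3,3) (4,1) (4,2) (4,3) (5,1) (5,2) (5,3)] -> total=15
Click 2 (4,1) count=1: revealed 0 new [(none)] -> total=15
Click 3 (3,4) count=3: revealed 1 new [(3,4)] -> total=16

Answer: 16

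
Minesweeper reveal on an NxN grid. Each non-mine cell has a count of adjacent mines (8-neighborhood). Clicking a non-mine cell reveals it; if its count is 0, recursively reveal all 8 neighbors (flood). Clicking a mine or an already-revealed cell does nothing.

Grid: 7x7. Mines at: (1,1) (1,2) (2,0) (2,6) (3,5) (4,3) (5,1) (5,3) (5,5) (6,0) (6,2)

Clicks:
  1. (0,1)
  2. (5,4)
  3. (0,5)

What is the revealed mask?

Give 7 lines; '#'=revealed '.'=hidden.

Answer: .#.####
...####
...###.
.......
.......
....#..
.......

Derivation:
Click 1 (0,1) count=2: revealed 1 new [(0,1)] -> total=1
Click 2 (5,4) count=3: revealed 1 new [(5,4)] -> total=2
Click 3 (0,5) count=0: revealed 11 new [(0,3) (0,4) (0,5) (0,6) (1,3) (1,4) (1,5) (1,6) (2,3) (2,4) (2,5)] -> total=13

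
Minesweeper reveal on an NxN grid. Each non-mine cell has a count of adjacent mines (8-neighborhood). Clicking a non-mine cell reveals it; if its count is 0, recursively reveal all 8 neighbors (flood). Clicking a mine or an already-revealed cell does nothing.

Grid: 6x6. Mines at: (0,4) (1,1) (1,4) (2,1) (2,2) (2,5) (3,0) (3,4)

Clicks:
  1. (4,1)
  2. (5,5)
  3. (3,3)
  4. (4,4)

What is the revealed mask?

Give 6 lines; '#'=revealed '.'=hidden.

Click 1 (4,1) count=1: revealed 1 new [(4,1)] -> total=1
Click 2 (5,5) count=0: revealed 14 new [(3,1) (3,2) (3,3) (4,0) (4,2) (4,3) (4,4) (4,5) (5,0) (5,1) (5,2) (5,3) (5,4) (5,5)] -> total=15
Click 3 (3,3) count=2: revealed 0 new [(none)] -> total=15
Click 4 (4,4) count=1: revealed 0 new [(none)] -> total=15

Answer: ......
......
......
.###..
######
######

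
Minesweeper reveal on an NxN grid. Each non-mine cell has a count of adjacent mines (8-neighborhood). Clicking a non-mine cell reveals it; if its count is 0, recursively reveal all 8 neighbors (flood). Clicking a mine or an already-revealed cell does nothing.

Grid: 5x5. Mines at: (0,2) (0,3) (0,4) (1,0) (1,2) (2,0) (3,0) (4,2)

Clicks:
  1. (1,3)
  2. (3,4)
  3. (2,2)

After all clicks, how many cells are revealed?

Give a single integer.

Click 1 (1,3) count=4: revealed 1 new [(1,3)] -> total=1
Click 2 (3,4) count=0: revealed 7 new [(1,4) (2,3) (2,4) (3,3) (3,4) (4,3) (4,4)] -> total=8
Click 3 (2,2) count=1: revealed 1 new [(2,2)] -> total=9

Answer: 9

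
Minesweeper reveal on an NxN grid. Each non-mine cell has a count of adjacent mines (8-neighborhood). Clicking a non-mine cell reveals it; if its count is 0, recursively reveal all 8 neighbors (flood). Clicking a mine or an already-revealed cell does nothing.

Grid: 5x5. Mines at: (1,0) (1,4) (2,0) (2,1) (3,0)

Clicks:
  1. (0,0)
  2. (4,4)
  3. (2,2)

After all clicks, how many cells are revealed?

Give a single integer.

Click 1 (0,0) count=1: revealed 1 new [(0,0)] -> total=1
Click 2 (4,4) count=0: revealed 11 new [(2,2) (2,3) (2,4) (3,1) (3,2) (3,3) (3,4) (4,1) (4,2) (4,3) (4,4)] -> total=12
Click 3 (2,2) count=1: revealed 0 new [(none)] -> total=12

Answer: 12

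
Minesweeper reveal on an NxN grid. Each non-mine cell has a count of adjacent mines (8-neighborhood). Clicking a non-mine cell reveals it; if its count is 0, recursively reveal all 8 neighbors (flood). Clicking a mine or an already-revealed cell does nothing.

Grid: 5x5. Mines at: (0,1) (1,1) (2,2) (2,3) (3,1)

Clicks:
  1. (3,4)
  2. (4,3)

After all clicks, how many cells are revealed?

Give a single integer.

Click 1 (3,4) count=1: revealed 1 new [(3,4)] -> total=1
Click 2 (4,3) count=0: revealed 5 new [(3,2) (3,3) (4,2) (4,3) (4,4)] -> total=6

Answer: 6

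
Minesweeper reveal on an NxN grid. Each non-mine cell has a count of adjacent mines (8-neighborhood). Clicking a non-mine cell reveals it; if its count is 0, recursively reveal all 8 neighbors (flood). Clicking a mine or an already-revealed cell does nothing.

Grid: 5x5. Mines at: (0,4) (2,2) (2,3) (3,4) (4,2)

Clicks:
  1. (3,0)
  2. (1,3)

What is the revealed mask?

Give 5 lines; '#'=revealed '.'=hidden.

Answer: ####.
####.
##...
##...
##...

Derivation:
Click 1 (3,0) count=0: revealed 14 new [(0,0) (0,1) (0,2) (0,3) (1,0) (1,1) (1,2) (1,3) (2,0) (2,1) (3,0) (3,1) (4,0) (4,1)] -> total=14
Click 2 (1,3) count=3: revealed 0 new [(none)] -> total=14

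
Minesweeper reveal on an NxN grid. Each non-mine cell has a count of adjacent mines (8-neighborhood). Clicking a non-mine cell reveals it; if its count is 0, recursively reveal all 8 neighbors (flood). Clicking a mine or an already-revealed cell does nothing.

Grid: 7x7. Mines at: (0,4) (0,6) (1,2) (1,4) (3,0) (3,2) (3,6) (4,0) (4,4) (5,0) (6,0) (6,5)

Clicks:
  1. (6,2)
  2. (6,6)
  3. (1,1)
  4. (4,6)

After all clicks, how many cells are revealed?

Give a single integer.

Click 1 (6,2) count=0: revealed 11 new [(4,1) (4,2) (4,3) (5,1) (5,2) (5,3) (5,4) (6,1) (6,2) (6,3) (6,4)] -> total=11
Click 2 (6,6) count=1: revealed 1 new [(6,6)] -> total=12
Click 3 (1,1) count=1: revealed 1 new [(1,1)] -> total=13
Click 4 (4,6) count=1: revealed 1 new [(4,6)] -> total=14

Answer: 14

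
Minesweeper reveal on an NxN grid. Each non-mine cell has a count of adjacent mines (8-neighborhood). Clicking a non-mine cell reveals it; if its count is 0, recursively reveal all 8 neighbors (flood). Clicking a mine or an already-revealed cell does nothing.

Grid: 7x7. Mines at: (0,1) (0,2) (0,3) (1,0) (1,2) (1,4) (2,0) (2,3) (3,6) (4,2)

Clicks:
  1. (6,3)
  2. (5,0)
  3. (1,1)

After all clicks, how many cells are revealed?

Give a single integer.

Answer: 26

Derivation:
Click 1 (6,3) count=0: revealed 25 new [(3,0) (3,1) (3,3) (3,4) (3,5) (4,0) (4,1) (4,3) (4,4) (4,5) (4,6) (5,0) (5,1) (5,2) (5,3) (5,4) (5,5) (5,6) (6,0) (6,1) (6,2) (6,3) (6,4) (6,5) (6,6)] -> total=25
Click 2 (5,0) count=0: revealed 0 new [(none)] -> total=25
Click 3 (1,1) count=5: revealed 1 new [(1,1)] -> total=26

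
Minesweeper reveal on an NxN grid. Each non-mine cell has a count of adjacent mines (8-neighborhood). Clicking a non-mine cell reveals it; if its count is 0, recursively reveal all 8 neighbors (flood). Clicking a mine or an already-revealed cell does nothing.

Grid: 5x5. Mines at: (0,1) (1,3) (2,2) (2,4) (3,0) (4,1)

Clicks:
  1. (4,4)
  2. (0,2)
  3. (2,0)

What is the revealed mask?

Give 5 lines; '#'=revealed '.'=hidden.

Answer: ..#..
.....
#....
..###
..###

Derivation:
Click 1 (4,4) count=0: revealed 6 new [(3,2) (3,3) (3,4) (4,2) (4,3) (4,4)] -> total=6
Click 2 (0,2) count=2: revealed 1 new [(0,2)] -> total=7
Click 3 (2,0) count=1: revealed 1 new [(2,0)] -> total=8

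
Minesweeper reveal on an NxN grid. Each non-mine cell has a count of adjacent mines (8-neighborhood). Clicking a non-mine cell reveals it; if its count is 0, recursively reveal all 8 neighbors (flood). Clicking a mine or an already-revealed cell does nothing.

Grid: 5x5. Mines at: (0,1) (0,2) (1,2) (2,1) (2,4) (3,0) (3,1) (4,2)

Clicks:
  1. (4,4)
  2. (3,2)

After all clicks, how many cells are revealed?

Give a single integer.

Click 1 (4,4) count=0: revealed 4 new [(3,3) (3,4) (4,3) (4,4)] -> total=4
Click 2 (3,2) count=3: revealed 1 new [(3,2)] -> total=5

Answer: 5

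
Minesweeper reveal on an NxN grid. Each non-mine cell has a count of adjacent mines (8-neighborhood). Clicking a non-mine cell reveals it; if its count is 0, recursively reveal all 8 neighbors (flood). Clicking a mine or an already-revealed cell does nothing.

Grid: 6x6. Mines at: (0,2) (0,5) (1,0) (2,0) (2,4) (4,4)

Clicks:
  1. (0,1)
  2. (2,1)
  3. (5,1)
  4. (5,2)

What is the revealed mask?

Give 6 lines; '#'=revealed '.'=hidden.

Click 1 (0,1) count=2: revealed 1 new [(0,1)] -> total=1
Click 2 (2,1) count=2: revealed 1 new [(2,1)] -> total=2
Click 3 (5,1) count=0: revealed 17 new [(1,1) (1,2) (1,3) (2,2) (2,3) (3,0) (3,1) (3,2) (3,3) (4,0) (4,1) (4,2) (4,3) (5,0) (5,1) (5,2) (5,3)] -> total=19
Click 4 (5,2) count=0: revealed 0 new [(none)] -> total=19

Answer: .#....
.###..
.###..
####..
####..
####..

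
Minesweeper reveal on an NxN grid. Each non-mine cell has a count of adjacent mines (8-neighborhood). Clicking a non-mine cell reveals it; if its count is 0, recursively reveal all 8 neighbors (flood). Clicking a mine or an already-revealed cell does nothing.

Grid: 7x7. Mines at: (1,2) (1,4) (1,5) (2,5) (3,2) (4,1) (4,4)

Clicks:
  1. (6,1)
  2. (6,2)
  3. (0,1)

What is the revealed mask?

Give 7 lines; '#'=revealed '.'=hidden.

Click 1 (6,1) count=0: revealed 18 new [(3,5) (3,6) (4,5) (4,6) (5,0) (5,1) (5,2) (5,3) (5,4) (5,5) (5,6) (6,0) (6,1) (6,2) (6,3) (6,4) (6,5) (6,6)] -> total=18
Click 2 (6,2) count=0: revealed 0 new [(none)] -> total=18
Click 3 (0,1) count=1: revealed 1 new [(0,1)] -> total=19

Answer: .#.....
.......
.......
.....##
.....##
#######
#######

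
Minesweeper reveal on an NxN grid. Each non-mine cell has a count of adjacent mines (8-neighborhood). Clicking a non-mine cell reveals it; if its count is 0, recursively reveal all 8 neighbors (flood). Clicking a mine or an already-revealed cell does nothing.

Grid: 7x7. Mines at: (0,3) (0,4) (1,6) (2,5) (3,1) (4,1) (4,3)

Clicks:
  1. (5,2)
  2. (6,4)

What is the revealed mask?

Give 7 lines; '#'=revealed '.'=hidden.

Click 1 (5,2) count=2: revealed 1 new [(5,2)] -> total=1
Click 2 (6,4) count=0: revealed 19 new [(3,4) (3,5) (3,6) (4,4) (4,5) (4,6) (5,0) (5,1) (5,3) (5,4) (5,5) (5,6) (6,0) (6,1) (6,2) (6,3) (6,4) (6,5) (6,6)] -> total=20

Answer: .......
.......
.......
....###
....###
#######
#######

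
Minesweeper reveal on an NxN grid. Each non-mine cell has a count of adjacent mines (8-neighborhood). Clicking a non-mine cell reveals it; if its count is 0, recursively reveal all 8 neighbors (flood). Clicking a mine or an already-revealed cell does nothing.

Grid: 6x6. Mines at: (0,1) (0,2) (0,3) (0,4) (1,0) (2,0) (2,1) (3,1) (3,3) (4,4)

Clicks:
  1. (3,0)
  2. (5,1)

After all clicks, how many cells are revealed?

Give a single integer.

Click 1 (3,0) count=3: revealed 1 new [(3,0)] -> total=1
Click 2 (5,1) count=0: revealed 8 new [(4,0) (4,1) (4,2) (4,3) (5,0) (5,1) (5,2) (5,3)] -> total=9

Answer: 9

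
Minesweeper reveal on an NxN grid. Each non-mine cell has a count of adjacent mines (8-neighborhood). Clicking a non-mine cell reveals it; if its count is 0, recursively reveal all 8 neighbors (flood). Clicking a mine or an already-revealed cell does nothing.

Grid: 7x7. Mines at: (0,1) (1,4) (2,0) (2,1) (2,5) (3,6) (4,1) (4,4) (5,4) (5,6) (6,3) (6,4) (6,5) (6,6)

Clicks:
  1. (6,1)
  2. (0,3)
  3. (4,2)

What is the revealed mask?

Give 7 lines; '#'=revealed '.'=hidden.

Click 1 (6,1) count=0: revealed 6 new [(5,0) (5,1) (5,2) (6,0) (6,1) (6,2)] -> total=6
Click 2 (0,3) count=1: revealed 1 new [(0,3)] -> total=7
Click 3 (4,2) count=1: revealed 1 new [(4,2)] -> total=8

Answer: ...#...
.......
.......
.......
..#....
###....
###....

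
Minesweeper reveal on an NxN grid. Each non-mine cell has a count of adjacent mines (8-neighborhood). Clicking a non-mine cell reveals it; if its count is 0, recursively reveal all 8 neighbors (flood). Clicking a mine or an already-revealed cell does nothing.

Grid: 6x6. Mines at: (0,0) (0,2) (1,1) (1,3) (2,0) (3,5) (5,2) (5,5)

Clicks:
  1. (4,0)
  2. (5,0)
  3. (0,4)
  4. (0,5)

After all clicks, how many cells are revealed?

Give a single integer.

Answer: 12

Derivation:
Click 1 (4,0) count=0: revealed 6 new [(3,0) (3,1) (4,0) (4,1) (5,0) (5,1)] -> total=6
Click 2 (5,0) count=0: revealed 0 new [(none)] -> total=6
Click 3 (0,4) count=1: revealed 1 new [(0,4)] -> total=7
Click 4 (0,5) count=0: revealed 5 new [(0,5) (1,4) (1,5) (2,4) (2,5)] -> total=12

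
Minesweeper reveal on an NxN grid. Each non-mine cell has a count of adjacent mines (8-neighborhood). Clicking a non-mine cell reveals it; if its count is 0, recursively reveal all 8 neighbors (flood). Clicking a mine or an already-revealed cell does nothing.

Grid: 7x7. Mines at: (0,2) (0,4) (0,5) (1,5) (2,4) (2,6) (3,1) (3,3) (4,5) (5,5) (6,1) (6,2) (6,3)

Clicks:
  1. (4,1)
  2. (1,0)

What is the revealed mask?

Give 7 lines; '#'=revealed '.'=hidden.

Answer: ##.....
##.....
##.....
.......
.#.....
.......
.......

Derivation:
Click 1 (4,1) count=1: revealed 1 new [(4,1)] -> total=1
Click 2 (1,0) count=0: revealed 6 new [(0,0) (0,1) (1,0) (1,1) (2,0) (2,1)] -> total=7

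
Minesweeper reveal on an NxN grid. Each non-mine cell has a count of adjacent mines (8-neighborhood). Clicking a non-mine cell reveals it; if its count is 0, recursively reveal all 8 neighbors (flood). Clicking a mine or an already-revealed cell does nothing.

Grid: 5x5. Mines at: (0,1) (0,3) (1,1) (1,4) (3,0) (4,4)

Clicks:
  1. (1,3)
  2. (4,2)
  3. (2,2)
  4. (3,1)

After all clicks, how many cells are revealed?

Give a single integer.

Answer: 10

Derivation:
Click 1 (1,3) count=2: revealed 1 new [(1,3)] -> total=1
Click 2 (4,2) count=0: revealed 9 new [(2,1) (2,2) (2,3) (3,1) (3,2) (3,3) (4,1) (4,2) (4,3)] -> total=10
Click 3 (2,2) count=1: revealed 0 new [(none)] -> total=10
Click 4 (3,1) count=1: revealed 0 new [(none)] -> total=10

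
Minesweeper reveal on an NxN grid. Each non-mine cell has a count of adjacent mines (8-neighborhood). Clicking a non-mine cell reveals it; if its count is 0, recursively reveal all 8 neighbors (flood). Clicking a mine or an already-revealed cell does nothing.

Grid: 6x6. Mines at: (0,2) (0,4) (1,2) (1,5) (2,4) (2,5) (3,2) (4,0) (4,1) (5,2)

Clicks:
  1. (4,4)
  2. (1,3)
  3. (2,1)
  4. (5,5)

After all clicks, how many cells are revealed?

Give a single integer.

Click 1 (4,4) count=0: revealed 9 new [(3,3) (3,4) (3,5) (4,3) (4,4) (4,5) (5,3) (5,4) (5,5)] -> total=9
Click 2 (1,3) count=4: revealed 1 new [(1,3)] -> total=10
Click 3 (2,1) count=2: revealed 1 new [(2,1)] -> total=11
Click 4 (5,5) count=0: revealed 0 new [(none)] -> total=11

Answer: 11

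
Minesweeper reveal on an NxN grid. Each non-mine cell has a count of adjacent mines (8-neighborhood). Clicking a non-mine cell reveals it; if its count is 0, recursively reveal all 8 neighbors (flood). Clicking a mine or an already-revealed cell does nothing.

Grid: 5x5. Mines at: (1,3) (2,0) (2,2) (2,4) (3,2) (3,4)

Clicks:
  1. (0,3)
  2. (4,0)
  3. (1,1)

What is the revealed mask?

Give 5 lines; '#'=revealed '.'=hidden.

Click 1 (0,3) count=1: revealed 1 new [(0,3)] -> total=1
Click 2 (4,0) count=0: revealed 4 new [(3,0) (3,1) (4,0) (4,1)] -> total=5
Click 3 (1,1) count=2: revealed 1 new [(1,1)] -> total=6

Answer: ...#.
.#...
.....
##...
##...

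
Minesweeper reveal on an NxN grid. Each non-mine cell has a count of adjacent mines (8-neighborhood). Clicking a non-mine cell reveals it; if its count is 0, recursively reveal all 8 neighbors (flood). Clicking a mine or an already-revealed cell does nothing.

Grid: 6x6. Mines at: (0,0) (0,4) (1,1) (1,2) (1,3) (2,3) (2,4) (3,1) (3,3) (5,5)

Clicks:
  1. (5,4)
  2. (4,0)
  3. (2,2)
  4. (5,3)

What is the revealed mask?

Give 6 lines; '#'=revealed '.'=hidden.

Click 1 (5,4) count=1: revealed 1 new [(5,4)] -> total=1
Click 2 (4,0) count=1: revealed 1 new [(4,0)] -> total=2
Click 3 (2,2) count=6: revealed 1 new [(2,2)] -> total=3
Click 4 (5,3) count=0: revealed 8 new [(4,1) (4,2) (4,3) (4,4) (5,0) (5,1) (5,2) (5,3)] -> total=11

Answer: ......
......
..#...
......
#####.
#####.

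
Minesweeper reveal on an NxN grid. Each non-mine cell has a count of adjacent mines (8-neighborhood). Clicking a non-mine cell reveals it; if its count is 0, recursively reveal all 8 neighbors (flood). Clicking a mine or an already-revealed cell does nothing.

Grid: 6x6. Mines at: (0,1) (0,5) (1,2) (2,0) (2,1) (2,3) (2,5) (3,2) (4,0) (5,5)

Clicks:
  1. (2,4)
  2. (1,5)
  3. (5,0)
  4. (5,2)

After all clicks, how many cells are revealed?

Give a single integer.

Click 1 (2,4) count=2: revealed 1 new [(2,4)] -> total=1
Click 2 (1,5) count=2: revealed 1 new [(1,5)] -> total=2
Click 3 (5,0) count=1: revealed 1 new [(5,0)] -> total=3
Click 4 (5,2) count=0: revealed 8 new [(4,1) (4,2) (4,3) (4,4) (5,1) (5,2) (5,3) (5,4)] -> total=11

Answer: 11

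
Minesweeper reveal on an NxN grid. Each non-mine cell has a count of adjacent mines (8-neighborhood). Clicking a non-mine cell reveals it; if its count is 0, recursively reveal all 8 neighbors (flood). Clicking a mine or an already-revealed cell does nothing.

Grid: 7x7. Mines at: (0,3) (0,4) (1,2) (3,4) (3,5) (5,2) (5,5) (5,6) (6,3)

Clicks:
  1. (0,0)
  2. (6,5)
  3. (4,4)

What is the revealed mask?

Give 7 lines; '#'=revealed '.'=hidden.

Click 1 (0,0) count=0: revealed 20 new [(0,0) (0,1) (1,0) (1,1) (2,0) (2,1) (2,2) (2,3) (3,0) (3,1) (3,2) (3,3) (4,0) (4,1) (4,2) (4,3) (5,0) (5,1) (6,0) (6,1)] -> total=20
Click 2 (6,5) count=2: revealed 1 new [(6,5)] -> total=21
Click 3 (4,4) count=3: revealed 1 new [(4,4)] -> total=22

Answer: ##.....
##.....
####...
####...
#####..
##.....
##...#.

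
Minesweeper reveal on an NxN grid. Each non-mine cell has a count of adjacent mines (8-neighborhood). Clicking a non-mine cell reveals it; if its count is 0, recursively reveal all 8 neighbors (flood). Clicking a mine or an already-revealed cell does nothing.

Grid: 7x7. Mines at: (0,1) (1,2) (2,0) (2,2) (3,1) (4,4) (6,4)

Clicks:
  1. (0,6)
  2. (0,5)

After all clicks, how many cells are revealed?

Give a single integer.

Answer: 22

Derivation:
Click 1 (0,6) count=0: revealed 22 new [(0,3) (0,4) (0,5) (0,6) (1,3) (1,4) (1,5) (1,6) (2,3) (2,4) (2,5) (2,6) (3,3) (3,4) (3,5) (3,6) (4,5) (4,6) (5,5) (5,6) (6,5) (6,6)] -> total=22
Click 2 (0,5) count=0: revealed 0 new [(none)] -> total=22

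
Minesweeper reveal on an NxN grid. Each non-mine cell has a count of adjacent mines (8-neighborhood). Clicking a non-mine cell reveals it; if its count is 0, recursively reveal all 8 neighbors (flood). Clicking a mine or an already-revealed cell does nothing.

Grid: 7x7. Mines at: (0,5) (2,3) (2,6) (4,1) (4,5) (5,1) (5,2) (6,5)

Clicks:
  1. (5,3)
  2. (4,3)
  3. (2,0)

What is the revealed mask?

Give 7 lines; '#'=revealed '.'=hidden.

Click 1 (5,3) count=1: revealed 1 new [(5,3)] -> total=1
Click 2 (4,3) count=1: revealed 1 new [(4,3)] -> total=2
Click 3 (2,0) count=0: revealed 16 new [(0,0) (0,1) (0,2) (0,3) (0,4) (1,0) (1,1) (1,2) (1,3) (1,4) (2,0) (2,1) (2,2) (3,0) (3,1) (3,2)] -> total=18

Answer: #####..
#####..
###....
###....
...#...
...#...
.......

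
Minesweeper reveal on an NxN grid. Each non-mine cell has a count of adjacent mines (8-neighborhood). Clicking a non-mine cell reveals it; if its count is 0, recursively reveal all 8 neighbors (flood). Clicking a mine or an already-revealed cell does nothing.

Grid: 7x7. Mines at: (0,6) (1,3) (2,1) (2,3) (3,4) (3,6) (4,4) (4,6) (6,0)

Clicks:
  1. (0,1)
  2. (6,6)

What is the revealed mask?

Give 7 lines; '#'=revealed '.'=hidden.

Answer: ###....
###....
.......
####...
####...
#######
.######

Derivation:
Click 1 (0,1) count=0: revealed 6 new [(0,0) (0,1) (0,2) (1,0) (1,1) (1,2)] -> total=6
Click 2 (6,6) count=0: revealed 21 new [(3,0) (3,1) (3,2) (3,3) (4,0) (4,1) (4,2) (4,3) (5,0) (5,1) (5,2) (5,3) (5,4) (5,5) (5,6) (6,1) (6,2) (6,3) (6,4) (6,5) (6,6)] -> total=27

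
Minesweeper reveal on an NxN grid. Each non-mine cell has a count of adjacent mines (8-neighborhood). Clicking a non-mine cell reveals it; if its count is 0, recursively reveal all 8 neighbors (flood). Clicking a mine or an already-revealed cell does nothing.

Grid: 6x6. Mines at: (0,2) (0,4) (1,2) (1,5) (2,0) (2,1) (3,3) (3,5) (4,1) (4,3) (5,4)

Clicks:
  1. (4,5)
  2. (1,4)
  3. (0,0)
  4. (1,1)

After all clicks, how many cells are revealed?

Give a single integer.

Click 1 (4,5) count=2: revealed 1 new [(4,5)] -> total=1
Click 2 (1,4) count=2: revealed 1 new [(1,4)] -> total=2
Click 3 (0,0) count=0: revealed 4 new [(0,0) (0,1) (1,0) (1,1)] -> total=6
Click 4 (1,1) count=4: revealed 0 new [(none)] -> total=6

Answer: 6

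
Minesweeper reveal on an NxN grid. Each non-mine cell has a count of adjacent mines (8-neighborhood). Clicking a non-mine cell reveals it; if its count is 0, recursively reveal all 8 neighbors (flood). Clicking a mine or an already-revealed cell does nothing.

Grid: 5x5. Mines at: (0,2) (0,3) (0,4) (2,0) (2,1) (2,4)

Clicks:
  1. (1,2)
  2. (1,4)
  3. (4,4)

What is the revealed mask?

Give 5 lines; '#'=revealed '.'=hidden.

Click 1 (1,2) count=3: revealed 1 new [(1,2)] -> total=1
Click 2 (1,4) count=3: revealed 1 new [(1,4)] -> total=2
Click 3 (4,4) count=0: revealed 10 new [(3,0) (3,1) (3,2) (3,3) (3,4) (4,0) (4,1) (4,2) (4,3) (4,4)] -> total=12

Answer: .....
..#.#
.....
#####
#####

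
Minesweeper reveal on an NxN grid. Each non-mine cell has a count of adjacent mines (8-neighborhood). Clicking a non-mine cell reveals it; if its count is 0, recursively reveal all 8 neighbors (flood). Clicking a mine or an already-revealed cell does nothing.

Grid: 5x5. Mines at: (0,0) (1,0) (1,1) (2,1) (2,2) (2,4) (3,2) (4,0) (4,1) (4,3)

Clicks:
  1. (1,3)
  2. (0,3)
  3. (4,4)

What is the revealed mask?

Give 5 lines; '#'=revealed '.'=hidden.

Answer: ..###
..###
.....
.....
....#

Derivation:
Click 1 (1,3) count=2: revealed 1 new [(1,3)] -> total=1
Click 2 (0,3) count=0: revealed 5 new [(0,2) (0,3) (0,4) (1,2) (1,4)] -> total=6
Click 3 (4,4) count=1: revealed 1 new [(4,4)] -> total=7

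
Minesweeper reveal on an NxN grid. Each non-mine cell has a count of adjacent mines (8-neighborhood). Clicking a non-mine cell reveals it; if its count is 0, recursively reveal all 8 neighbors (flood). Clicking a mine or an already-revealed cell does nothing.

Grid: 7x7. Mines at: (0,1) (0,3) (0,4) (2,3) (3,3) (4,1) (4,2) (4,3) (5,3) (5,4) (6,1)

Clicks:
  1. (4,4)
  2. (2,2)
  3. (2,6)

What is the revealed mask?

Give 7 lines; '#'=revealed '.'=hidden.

Answer: .....##
....###
..#.###
....###
....###
.....##
.....##

Derivation:
Click 1 (4,4) count=4: revealed 1 new [(4,4)] -> total=1
Click 2 (2,2) count=2: revealed 1 new [(2,2)] -> total=2
Click 3 (2,6) count=0: revealed 17 new [(0,5) (0,6) (1,4) (1,5) (1,6) (2,4) (2,5) (2,6) (3,4) (3,5) (3,6) (4,5) (4,6) (5,5) (5,6) (6,5) (6,6)] -> total=19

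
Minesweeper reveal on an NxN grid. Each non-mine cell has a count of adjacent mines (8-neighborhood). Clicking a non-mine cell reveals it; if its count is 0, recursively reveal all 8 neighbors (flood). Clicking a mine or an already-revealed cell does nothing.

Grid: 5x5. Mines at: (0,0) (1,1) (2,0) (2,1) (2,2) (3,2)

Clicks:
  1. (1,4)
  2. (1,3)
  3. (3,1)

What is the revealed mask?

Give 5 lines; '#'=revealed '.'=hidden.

Click 1 (1,4) count=0: revealed 12 new [(0,2) (0,3) (0,4) (1,2) (1,3) (1,4) (2,3) (2,4) (3,3) (3,4) (4,3) (4,4)] -> total=12
Click 2 (1,3) count=1: revealed 0 new [(none)] -> total=12
Click 3 (3,1) count=4: revealed 1 new [(3,1)] -> total=13

Answer: ..###
..###
...##
.#.##
...##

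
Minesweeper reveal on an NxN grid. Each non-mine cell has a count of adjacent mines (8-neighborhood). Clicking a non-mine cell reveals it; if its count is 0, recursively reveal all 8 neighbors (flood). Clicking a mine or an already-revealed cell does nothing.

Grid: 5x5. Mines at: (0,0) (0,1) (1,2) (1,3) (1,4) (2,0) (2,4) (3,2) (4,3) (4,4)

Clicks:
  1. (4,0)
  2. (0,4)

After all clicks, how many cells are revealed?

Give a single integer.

Click 1 (4,0) count=0: revealed 4 new [(3,0) (3,1) (4,0) (4,1)] -> total=4
Click 2 (0,4) count=2: revealed 1 new [(0,4)] -> total=5

Answer: 5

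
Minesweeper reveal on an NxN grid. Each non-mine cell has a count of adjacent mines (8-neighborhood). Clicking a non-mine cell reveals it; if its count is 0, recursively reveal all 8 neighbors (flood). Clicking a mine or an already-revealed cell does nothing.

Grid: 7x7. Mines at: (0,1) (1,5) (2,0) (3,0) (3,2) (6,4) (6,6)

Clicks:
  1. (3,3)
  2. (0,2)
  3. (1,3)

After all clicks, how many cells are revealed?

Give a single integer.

Answer: 10

Derivation:
Click 1 (3,3) count=1: revealed 1 new [(3,3)] -> total=1
Click 2 (0,2) count=1: revealed 1 new [(0,2)] -> total=2
Click 3 (1,3) count=0: revealed 8 new [(0,3) (0,4) (1,2) (1,3) (1,4) (2,2) (2,3) (2,4)] -> total=10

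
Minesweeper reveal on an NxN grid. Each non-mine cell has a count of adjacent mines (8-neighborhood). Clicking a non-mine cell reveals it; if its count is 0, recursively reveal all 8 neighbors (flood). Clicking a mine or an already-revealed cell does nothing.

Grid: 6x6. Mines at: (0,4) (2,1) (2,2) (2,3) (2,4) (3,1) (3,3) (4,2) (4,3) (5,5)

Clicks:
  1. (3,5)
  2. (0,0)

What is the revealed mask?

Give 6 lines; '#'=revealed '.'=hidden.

Click 1 (3,5) count=1: revealed 1 new [(3,5)] -> total=1
Click 2 (0,0) count=0: revealed 8 new [(0,0) (0,1) (0,2) (0,3) (1,0) (1,1) (1,2) (1,3)] -> total=9

Answer: ####..
####..
......
.....#
......
......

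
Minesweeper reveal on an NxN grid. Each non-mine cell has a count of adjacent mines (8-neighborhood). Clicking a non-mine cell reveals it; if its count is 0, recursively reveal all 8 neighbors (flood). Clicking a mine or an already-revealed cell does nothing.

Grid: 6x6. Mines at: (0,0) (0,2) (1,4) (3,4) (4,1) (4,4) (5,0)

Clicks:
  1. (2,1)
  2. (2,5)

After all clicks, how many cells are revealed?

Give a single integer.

Click 1 (2,1) count=0: revealed 12 new [(1,0) (1,1) (1,2) (1,3) (2,0) (2,1) (2,2) (2,3) (3,0) (3,1) (3,2) (3,3)] -> total=12
Click 2 (2,5) count=2: revealed 1 new [(2,5)] -> total=13

Answer: 13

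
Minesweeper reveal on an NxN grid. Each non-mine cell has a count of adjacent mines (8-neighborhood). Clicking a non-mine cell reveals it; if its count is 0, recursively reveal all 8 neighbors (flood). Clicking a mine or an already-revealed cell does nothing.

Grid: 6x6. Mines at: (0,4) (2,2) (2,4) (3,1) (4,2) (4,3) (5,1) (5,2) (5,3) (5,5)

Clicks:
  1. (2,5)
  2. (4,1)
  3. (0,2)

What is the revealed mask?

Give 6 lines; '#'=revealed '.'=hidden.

Answer: ####..
####..
##...#
......
.#....
......

Derivation:
Click 1 (2,5) count=1: revealed 1 new [(2,5)] -> total=1
Click 2 (4,1) count=4: revealed 1 new [(4,1)] -> total=2
Click 3 (0,2) count=0: revealed 10 new [(0,0) (0,1) (0,2) (0,3) (1,0) (1,1) (1,2) (1,3) (2,0) (2,1)] -> total=12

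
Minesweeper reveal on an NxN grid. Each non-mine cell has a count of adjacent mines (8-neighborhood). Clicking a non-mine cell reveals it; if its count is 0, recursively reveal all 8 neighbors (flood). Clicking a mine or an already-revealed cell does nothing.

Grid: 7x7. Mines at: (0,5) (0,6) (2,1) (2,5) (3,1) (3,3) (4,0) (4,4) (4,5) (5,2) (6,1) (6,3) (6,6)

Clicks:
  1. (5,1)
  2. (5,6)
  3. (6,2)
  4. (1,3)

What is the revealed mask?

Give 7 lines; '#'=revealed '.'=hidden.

Click 1 (5,1) count=3: revealed 1 new [(5,1)] -> total=1
Click 2 (5,6) count=2: revealed 1 new [(5,6)] -> total=2
Click 3 (6,2) count=3: revealed 1 new [(6,2)] -> total=3
Click 4 (1,3) count=0: revealed 13 new [(0,0) (0,1) (0,2) (0,3) (0,4) (1,0) (1,1) (1,2) (1,3) (1,4) (2,2) (2,3) (2,4)] -> total=16

Answer: #####..
#####..
..###..
.......
.......
.#....#
..#....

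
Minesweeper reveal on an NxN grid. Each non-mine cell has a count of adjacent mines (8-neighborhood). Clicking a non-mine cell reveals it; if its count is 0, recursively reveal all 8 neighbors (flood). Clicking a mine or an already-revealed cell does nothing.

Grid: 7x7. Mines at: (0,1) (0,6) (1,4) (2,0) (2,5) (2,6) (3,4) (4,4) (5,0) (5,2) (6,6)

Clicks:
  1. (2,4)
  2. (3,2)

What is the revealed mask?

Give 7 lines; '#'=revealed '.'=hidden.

Answer: .......
.###...
.####..
.###...
.###...
.......
.......

Derivation:
Click 1 (2,4) count=3: revealed 1 new [(2,4)] -> total=1
Click 2 (3,2) count=0: revealed 12 new [(1,1) (1,2) (1,3) (2,1) (2,2) (2,3) (3,1) (3,2) (3,3) (4,1) (4,2) (4,3)] -> total=13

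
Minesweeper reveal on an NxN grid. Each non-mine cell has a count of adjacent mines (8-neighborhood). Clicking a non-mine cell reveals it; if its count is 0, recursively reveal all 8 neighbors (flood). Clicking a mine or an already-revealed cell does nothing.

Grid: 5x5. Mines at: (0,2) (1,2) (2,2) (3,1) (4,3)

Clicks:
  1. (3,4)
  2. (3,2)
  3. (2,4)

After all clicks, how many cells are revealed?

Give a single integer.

Answer: 9

Derivation:
Click 1 (3,4) count=1: revealed 1 new [(3,4)] -> total=1
Click 2 (3,2) count=3: revealed 1 new [(3,2)] -> total=2
Click 3 (2,4) count=0: revealed 7 new [(0,3) (0,4) (1,3) (1,4) (2,3) (2,4) (3,3)] -> total=9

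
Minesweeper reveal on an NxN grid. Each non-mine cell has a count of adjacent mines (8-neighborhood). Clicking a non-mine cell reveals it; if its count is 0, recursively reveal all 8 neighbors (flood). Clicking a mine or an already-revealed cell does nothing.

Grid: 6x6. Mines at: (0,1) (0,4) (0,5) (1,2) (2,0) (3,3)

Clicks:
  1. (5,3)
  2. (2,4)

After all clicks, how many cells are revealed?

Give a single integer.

Click 1 (5,3) count=0: revealed 21 new [(1,4) (1,5) (2,4) (2,5) (3,0) (3,1) (3,2) (3,4) (3,5) (4,0) (4,1) (4,2) (4,3) (4,4) (4,5) (5,0) (5,1) (5,2) (5,3) (5,4) (5,5)] -> total=21
Click 2 (2,4) count=1: revealed 0 new [(none)] -> total=21

Answer: 21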